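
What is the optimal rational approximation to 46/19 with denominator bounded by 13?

29/12

Expand x = 46/19 as a continued fraction with the Euclidean algorithm:
  46 = 2*19 + 8, so a_0 = 2.
  19 = 2*8 + 3, so a_1 = 2.
  8 = 2*3 + 2, so a_2 = 2.
  3 = 1*2 + 1, so a_3 = 1.
  2 = 2*1 + 0, so a_4 = 2.
so x = [2; 2, 2, 1, 2].
Convergents (p_i = a_i*p_{i-1} + p_{i-2}, q_i = a_i*q_{i-1} + q_{i-2} with p_{-2}=0, p_{-1}=1, q_{-2}=1, q_{-1}=0), until the denominator exceeds 13:
  i=0: a_0=2, p_0 = 2*1 + 0 = 2, q_0 = 2*0 + 1 = 1.
  i=1: a_1=2, p_1 = 2*2 + 1 = 5, q_1 = 2*1 + 0 = 2.
  i=2: a_2=2, p_2 = 2*5 + 2 = 12, q_2 = 2*2 + 1 = 5.
  i=3: a_3=1, p_3 = 1*12 + 5 = 17, q_3 = 1*5 + 2 = 7.
  i=4: a_4=2, p_4 = 2*17 + 12 = 46, q_4 = 2*7 + 5 = 19.
q_4 = 19 > 13, so the last convergent with denominator <= 13 is p_3/q_3 = 17/7.
The closest fraction with denominator <= 13 is either p_3/q_3 or the intermediate fraction (k*p_3 + p_2)/(k*q_3 + q_2) with the largest k >= 1 whose denominator stays <= 13; these approach x as k grows, and every other convergent or intermediate fraction in range is farther away.
Largest k: floor((13 - q_2)/q_3) = floor((13 - 5)/7) = 1.
That gives (1*17 + 12)/(1*7 + 5) = 29/12.
Compare the errors: |x - 17/7| = |46*7 - 17*19|/(19*7) = 1/133, and |x - 29/12| = |46*12 - 29*19|/(19*12) = 1/228.
Cross-multiplying, 1*133 = 133 < 228 = 1*228, so 1/228 is smaller: the intermediate fraction 29/12 is closer to x than 17/7.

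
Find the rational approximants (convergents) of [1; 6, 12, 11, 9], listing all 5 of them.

Using the convergent recurrence p_i = a_i*p_{i-1} + p_{i-2}, q_i = a_i*q_{i-1} + q_{i-2} with p_{-2}=0, p_{-1}=1, q_{-2}=1, q_{-1}=0:
  i=0: a_0=1, p_0 = 1*1 + 0 = 1, q_0 = 1*0 + 1 = 1.
  i=1: a_1=6, p_1 = 6*1 + 1 = 7, q_1 = 6*1 + 0 = 6.
  i=2: a_2=12, p_2 = 12*7 + 1 = 85, q_2 = 12*6 + 1 = 73.
  i=3: a_3=11, p_3 = 11*85 + 7 = 942, q_3 = 11*73 + 6 = 809.
  i=4: a_4=9, p_4 = 9*942 + 85 = 8563, q_4 = 9*809 + 73 = 7354.

1/1, 7/6, 85/73, 942/809, 8563/7354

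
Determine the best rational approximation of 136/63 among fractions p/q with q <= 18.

Expand x = 136/63 as a continued fraction with the Euclidean algorithm:
  136 = 2*63 + 10, so a_0 = 2.
  63 = 6*10 + 3, so a_1 = 6.
  10 = 3*3 + 1, so a_2 = 3.
  3 = 3*1 + 0, so a_3 = 3.
so x = [2; 6, 3, 3].
Convergents (p_i = a_i*p_{i-1} + p_{i-2}, q_i = a_i*q_{i-1} + q_{i-2} with p_{-2}=0, p_{-1}=1, q_{-2}=1, q_{-1}=0), until the denominator exceeds 18:
  i=0: a_0=2, p_0 = 2*1 + 0 = 2, q_0 = 2*0 + 1 = 1.
  i=1: a_1=6, p_1 = 6*2 + 1 = 13, q_1 = 6*1 + 0 = 6.
  i=2: a_2=3, p_2 = 3*13 + 2 = 41, q_2 = 3*6 + 1 = 19.
q_2 = 19 > 18, so the last convergent with denominator <= 18 is p_1/q_1 = 13/6.
The closest fraction with denominator <= 18 is either p_1/q_1 or the intermediate fraction (k*p_1 + p_0)/(k*q_1 + q_0) with the largest k >= 1 whose denominator stays <= 18; these approach x as k grows, and every other convergent or intermediate fraction in range is farther away.
Largest k: floor((18 - q_0)/q_1) = floor((18 - 1)/6) = 2.
That gives (2*13 + 2)/(2*6 + 1) = 28/13.
Compare the errors: |x - 13/6| = |136*6 - 13*63|/(63*6) = 3/378, and |x - 28/13| = |136*13 - 28*63|/(63*13) = 4/819.
Cross-multiplying, 4*378 = 1512 < 2457 = 3*819, so 4/819 is smaller: the intermediate fraction 28/13 is closer to x than 13/6.

28/13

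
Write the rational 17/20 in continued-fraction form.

Run the Euclidean algorithm on 17 and 20; the successive quotients are the partial quotients a_0, a_1, ... (each step inverts the fractional part left over by the previous one):
  17 = 0*20 + 17, so a_0 = 0.
  20 = 1*17 + 3, so a_1 = 1.
  17 = 5*3 + 2, so a_2 = 5.
  3 = 1*2 + 1, so a_3 = 1.
  2 = 2*1 + 0, so a_4 = 2.
The remainder reaches 0 after 5 divisions, so the expansion has 5 partial quotients, read off in order.

[0; 1, 5, 1, 2]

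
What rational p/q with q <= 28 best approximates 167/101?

Expand x = 167/101 as a continued fraction with the Euclidean algorithm:
  167 = 1*101 + 66, so a_0 = 1.
  101 = 1*66 + 35, so a_1 = 1.
  66 = 1*35 + 31, so a_2 = 1.
  35 = 1*31 + 4, so a_3 = 1.
  31 = 7*4 + 3, so a_4 = 7.
  4 = 1*3 + 1, so a_5 = 1.
  3 = 3*1 + 0, so a_6 = 3.
so x = [1; 1, 1, 1, 7, 1, 3].
Convergents (p_i = a_i*p_{i-1} + p_{i-2}, q_i = a_i*q_{i-1} + q_{i-2} with p_{-2}=0, p_{-1}=1, q_{-2}=1, q_{-1}=0), until the denominator exceeds 28:
  i=0: a_0=1, p_0 = 1*1 + 0 = 1, q_0 = 1*0 + 1 = 1.
  i=1: a_1=1, p_1 = 1*1 + 1 = 2, q_1 = 1*1 + 0 = 1.
  i=2: a_2=1, p_2 = 1*2 + 1 = 3, q_2 = 1*1 + 1 = 2.
  i=3: a_3=1, p_3 = 1*3 + 2 = 5, q_3 = 1*2 + 1 = 3.
  i=4: a_4=7, p_4 = 7*5 + 3 = 38, q_4 = 7*3 + 2 = 23.
  i=5: a_5=1, p_5 = 1*38 + 5 = 43, q_5 = 1*23 + 3 = 26.
  i=6: a_6=3, p_6 = 3*43 + 38 = 167, q_6 = 3*26 + 23 = 101.
q_6 = 101 > 28, so the last convergent with denominator <= 28 is p_5/q_5 = 43/26.
The closest fraction with denominator <= 28 is either p_5/q_5 or the intermediate fraction (k*p_5 + p_4)/(k*q_5 + q_4) with the largest k >= 1 whose denominator stays <= 28; these approach x as k grows, and every other convergent or intermediate fraction in range is farther away.
Largest k: floor((28 - q_4)/q_5) = floor((28 - 23)/26) = 0.
Since k = 0, no intermediate fraction beyond p_5/q_5 has denominator <= 28, so the convergent 43/26 is the closest (its error is |167*26 - 43*101|/(101*26) = 1/2626).

43/26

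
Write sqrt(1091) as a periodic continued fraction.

[33; (33, 66)]

Write x_i = (sqrt(1091) + m_i)/d_i with (m_0, d_0) = (0, 1). a_0 = floor(sqrt(1091)) = 33, since 33^2 = 1089 <= 1091 < 1156 = 34^2.
Iterate m_{i+1} = d_i*a_i - m_i, d_{i+1} = (1091 - m_{i+1}^2)/d_i, a_{i+1} = floor((a_0 + m_{i+1})/d_{i+1}):
  m_1 = 1*33 - 0 = 33, d_1 = (1091 - 33^2)/1 = 2/1 = 2, a_1 = floor((33 + 33)/2) = 33.
  m_2 = 2*33 - 33 = 33, d_2 = (1091 - 33^2)/2 = 2/2 = 1, a_2 = floor((33 + 33)/1) = 66.
  m_3 = 1*66 - 33 = 33, d_3 = (1091 - 33^2)/1 = 2/1 = 2: (m_3, d_3) = (m_1, d_1) = (33, 2), so from here the quotients repeat a_1, a_2; the period length is 2.
Hence the expansion of sqrt(1091) is a_0 = 33 followed by the repeating block 33, 66 (period 2).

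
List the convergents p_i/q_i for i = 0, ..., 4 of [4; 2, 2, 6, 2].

Using the convergent recurrence p_i = a_i*p_{i-1} + p_{i-2}, q_i = a_i*q_{i-1} + q_{i-2} with p_{-2}=0, p_{-1}=1, q_{-2}=1, q_{-1}=0:
  i=0: a_0=4, p_0 = 4*1 + 0 = 4, q_0 = 4*0 + 1 = 1.
  i=1: a_1=2, p_1 = 2*4 + 1 = 9, q_1 = 2*1 + 0 = 2.
  i=2: a_2=2, p_2 = 2*9 + 4 = 22, q_2 = 2*2 + 1 = 5.
  i=3: a_3=6, p_3 = 6*22 + 9 = 141, q_3 = 6*5 + 2 = 32.
  i=4: a_4=2, p_4 = 2*141 + 22 = 304, q_4 = 2*32 + 5 = 69.

4/1, 9/2, 22/5, 141/32, 304/69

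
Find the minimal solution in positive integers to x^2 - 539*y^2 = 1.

(x, y) = (3970, 171)

First expand sqrt(539) as a continued fraction. With x_i = (sqrt(539) + m_i)/d_i and (m_0, d_0) = (0, 1): a_0 = floor(sqrt(539)) = 23, since 23^2 = 529 <= 539 < 576 = 24^2.
Iterate m_{i+1} = d_i*a_i - m_i, d_{i+1} = (539 - m_{i+1}^2)/d_i, a_{i+1} = floor((a_0 + m_{i+1})/d_{i+1}):
  m_1 = 1*23 - 0 = 23, d_1 = (539 - 23^2)/1 = 10/1 = 10, a_1 = floor((23 + 23)/10) = 4.
  m_2 = 10*4 - 23 = 17, d_2 = (539 - 17^2)/10 = 250/10 = 25, a_2 = floor((23 + 17)/25) = 1.
  m_3 = 25*1 - 17 = 8, d_3 = (539 - 8^2)/25 = 475/25 = 19, a_3 = floor((23 + 8)/19) = 1.
  m_4 = 19*1 - 8 = 11, d_4 = (539 - 11^2)/19 = 418/19 = 22, a_4 = floor((23 + 11)/22) = 1.
  m_5 = 22*1 - 11 = 11, d_5 = (539 - 11^2)/22 = 418/22 = 19, a_5 = floor((23 + 11)/19) = 1.
  m_6 = 19*1 - 11 = 8, d_6 = (539 - 8^2)/19 = 475/19 = 25, a_6 = floor((23 + 8)/25) = 1.
  m_7 = 25*1 - 8 = 17, d_7 = (539 - 17^2)/25 = 250/25 = 10, a_7 = floor((23 + 17)/10) = 4.
  m_8 = 10*4 - 17 = 23, d_8 = (539 - 23^2)/10 = 10/10 = 1, a_8 = floor((23 + 23)/1) = 46.
  m_9 = 1*46 - 23 = 23, d_9 = (539 - 23^2)/1 = 10/1 = 10: (m_9, d_9) = (m_1, d_1) = (23, 10), so from here the quotients repeat a_1, ..., a_8; the period length is 8.
So sqrt(539) = [23; (4, 1, 1, 1, 1, 1, 4, 46)] with period length k = 8.
k is even, so the fundamental solution of x^2 - 539y^2 = 1 is (p_{k-1}, q_{k-1}) = (p_7, q_7); compute convergents through index 7.
Convergents (p_i = a_i*p_{i-1} + p_{i-2}, q_i = a_i*q_{i-1} + q_{i-2} with p_{-2}=0, p_{-1}=1, q_{-2}=1, q_{-1}=0):
  i=0: a_0=23, p_0 = 23*1 + 0 = 23, q_0 = 23*0 + 1 = 1.
  i=1: a_1=4, p_1 = 4*23 + 1 = 93, q_1 = 4*1 + 0 = 4.
  i=2: a_2=1, p_2 = 1*93 + 23 = 116, q_2 = 1*4 + 1 = 5.
  i=3: a_3=1, p_3 = 1*116 + 93 = 209, q_3 = 1*5 + 4 = 9.
  i=4: a_4=1, p_4 = 1*209 + 116 = 325, q_4 = 1*9 + 5 = 14.
  i=5: a_5=1, p_5 = 1*325 + 209 = 534, q_5 = 1*14 + 9 = 23.
  i=6: a_6=1, p_6 = 1*534 + 325 = 859, q_6 = 1*23 + 14 = 37.
  i=7: a_7=4, p_7 = 4*859 + 534 = 3970, q_7 = 4*37 + 23 = 171.
Check: 3970^2 - 539*171^2 = 15760900 - 15760899 = 1, so (x, y) = (3970, 171) solves the equation, and by the theorem it is the least positive solution.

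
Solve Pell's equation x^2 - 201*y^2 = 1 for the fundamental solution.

First expand sqrt(201) as a continued fraction. With x_i = (sqrt(201) + m_i)/d_i and (m_0, d_0) = (0, 1): a_0 = floor(sqrt(201)) = 14, since 14^2 = 196 <= 201 < 225 = 15^2.
Iterate m_{i+1} = d_i*a_i - m_i, d_{i+1} = (201 - m_{i+1}^2)/d_i, a_{i+1} = floor((a_0 + m_{i+1})/d_{i+1}):
  m_1 = 1*14 - 0 = 14, d_1 = (201 - 14^2)/1 = 5/1 = 5, a_1 = floor((14 + 14)/5) = 5.
  m_2 = 5*5 - 14 = 11, d_2 = (201 - 11^2)/5 = 80/5 = 16, a_2 = floor((14 + 11)/16) = 1.
  m_3 = 16*1 - 11 = 5, d_3 = (201 - 5^2)/16 = 176/16 = 11, a_3 = floor((14 + 5)/11) = 1.
  m_4 = 11*1 - 5 = 6, d_4 = (201 - 6^2)/11 = 165/11 = 15, a_4 = floor((14 + 6)/15) = 1.
  m_5 = 15*1 - 6 = 9, d_5 = (201 - 9^2)/15 = 120/15 = 8, a_5 = floor((14 + 9)/8) = 2.
  m_6 = 8*2 - 9 = 7, d_6 = (201 - 7^2)/8 = 152/8 = 19, a_6 = floor((14 + 7)/19) = 1.
  m_7 = 19*1 - 7 = 12, d_7 = (201 - 12^2)/19 = 57/19 = 3, a_7 = floor((14 + 12)/3) = 8.
  m_8 = 3*8 - 12 = 12, d_8 = (201 - 12^2)/3 = 57/3 = 19, a_8 = floor((14 + 12)/19) = 1.
  m_9 = 19*1 - 12 = 7, d_9 = (201 - 7^2)/19 = 152/19 = 8, a_9 = floor((14 + 7)/8) = 2.
  m_10 = 8*2 - 7 = 9, d_10 = (201 - 9^2)/8 = 120/8 = 15, a_10 = floor((14 + 9)/15) = 1.
  m_11 = 15*1 - 9 = 6, d_11 = (201 - 6^2)/15 = 165/15 = 11, a_11 = floor((14 + 6)/11) = 1.
  m_12 = 11*1 - 6 = 5, d_12 = (201 - 5^2)/11 = 176/11 = 16, a_12 = floor((14 + 5)/16) = 1.
  m_13 = 16*1 - 5 = 11, d_13 = (201 - 11^2)/16 = 80/16 = 5, a_13 = floor((14 + 11)/5) = 5.
  m_14 = 5*5 - 11 = 14, d_14 = (201 - 14^2)/5 = 5/5 = 1, a_14 = floor((14 + 14)/1) = 28.
  m_15 = 1*28 - 14 = 14, d_15 = (201 - 14^2)/1 = 5/1 = 5: (m_15, d_15) = (m_1, d_1) = (14, 5), so from here the quotients repeat a_1, ..., a_14; the period length is 14.
So sqrt(201) = [14; (5, 1, 1, 1, 2, 1, 8, 1, 2, 1, 1, 1, 5, 28)] with period length k = 14.
k is even, so the fundamental solution of x^2 - 201y^2 = 1 is (p_{k-1}, q_{k-1}) = (p_13, q_13); compute convergents through index 13.
Convergents (p_i = a_i*p_{i-1} + p_{i-2}, q_i = a_i*q_{i-1} + q_{i-2} with p_{-2}=0, p_{-1}=1, q_{-2}=1, q_{-1}=0):
  i=0: a_0=14, p_0 = 14*1 + 0 = 14, q_0 = 14*0 + 1 = 1.
  i=1: a_1=5, p_1 = 5*14 + 1 = 71, q_1 = 5*1 + 0 = 5.
  i=2: a_2=1, p_2 = 1*71 + 14 = 85, q_2 = 1*5 + 1 = 6.
  i=3: a_3=1, p_3 = 1*85 + 71 = 156, q_3 = 1*6 + 5 = 11.
  i=4: a_4=1, p_4 = 1*156 + 85 = 241, q_4 = 1*11 + 6 = 17.
  i=5: a_5=2, p_5 = 2*241 + 156 = 638, q_5 = 2*17 + 11 = 45.
  i=6: a_6=1, p_6 = 1*638 + 241 = 879, q_6 = 1*45 + 17 = 62.
  i=7: a_7=8, p_7 = 8*879 + 638 = 7670, q_7 = 8*62 + 45 = 541.
  i=8: a_8=1, p_8 = 1*7670 + 879 = 8549, q_8 = 1*541 + 62 = 603.
  i=9: a_9=2, p_9 = 2*8549 + 7670 = 24768, q_9 = 2*603 + 541 = 1747.
  i=10: a_10=1, p_10 = 1*24768 + 8549 = 33317, q_10 = 1*1747 + 603 = 2350.
  i=11: a_11=1, p_11 = 1*33317 + 24768 = 58085, q_11 = 1*2350 + 1747 = 4097.
  i=12: a_12=1, p_12 = 1*58085 + 33317 = 91402, q_12 = 1*4097 + 2350 = 6447.
  i=13: a_13=5, p_13 = 5*91402 + 58085 = 515095, q_13 = 5*6447 + 4097 = 36332.
Check: 515095^2 - 201*36332^2 = 265322859025 - 265322859024 = 1, so (x, y) = (515095, 36332) solves the equation, and by the theorem it is the least positive solution.

(x, y) = (515095, 36332)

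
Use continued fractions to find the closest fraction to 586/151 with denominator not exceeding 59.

163/42

Expand x = 586/151 as a continued fraction with the Euclidean algorithm:
  586 = 3*151 + 133, so a_0 = 3.
  151 = 1*133 + 18, so a_1 = 1.
  133 = 7*18 + 7, so a_2 = 7.
  18 = 2*7 + 4, so a_3 = 2.
  7 = 1*4 + 3, so a_4 = 1.
  4 = 1*3 + 1, so a_5 = 1.
  3 = 3*1 + 0, so a_6 = 3.
so x = [3; 1, 7, 2, 1, 1, 3].
Convergents (p_i = a_i*p_{i-1} + p_{i-2}, q_i = a_i*q_{i-1} + q_{i-2} with p_{-2}=0, p_{-1}=1, q_{-2}=1, q_{-1}=0), until the denominator exceeds 59:
  i=0: a_0=3, p_0 = 3*1 + 0 = 3, q_0 = 3*0 + 1 = 1.
  i=1: a_1=1, p_1 = 1*3 + 1 = 4, q_1 = 1*1 + 0 = 1.
  i=2: a_2=7, p_2 = 7*4 + 3 = 31, q_2 = 7*1 + 1 = 8.
  i=3: a_3=2, p_3 = 2*31 + 4 = 66, q_3 = 2*8 + 1 = 17.
  i=4: a_4=1, p_4 = 1*66 + 31 = 97, q_4 = 1*17 + 8 = 25.
  i=5: a_5=1, p_5 = 1*97 + 66 = 163, q_5 = 1*25 + 17 = 42.
  i=6: a_6=3, p_6 = 3*163 + 97 = 586, q_6 = 3*42 + 25 = 151.
q_6 = 151 > 59, so the last convergent with denominator <= 59 is p_5/q_5 = 163/42.
The closest fraction with denominator <= 59 is either p_5/q_5 or the intermediate fraction (k*p_5 + p_4)/(k*q_5 + q_4) with the largest k >= 1 whose denominator stays <= 59; these approach x as k grows, and every other convergent or intermediate fraction in range is farther away.
Largest k: floor((59 - q_4)/q_5) = floor((59 - 25)/42) = 0.
Since k = 0, no intermediate fraction beyond p_5/q_5 has denominator <= 59, so the convergent 163/42 is the closest (its error is |586*42 - 163*151|/(151*42) = 1/6342).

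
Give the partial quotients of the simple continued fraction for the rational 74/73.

[1; 73]

Run the Euclidean algorithm on 74 and 73; the successive quotients are the partial quotients a_0, a_1, ... (each step inverts the fractional part left over by the previous one):
  74 = 1*73 + 1, so a_0 = 1.
  73 = 73*1 + 0, so a_1 = 73.
The remainder reaches 0 after 2 divisions, so the expansion has 2 partial quotients, read off in order.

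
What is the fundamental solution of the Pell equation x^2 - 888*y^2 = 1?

First expand sqrt(888) as a continued fraction. With x_i = (sqrt(888) + m_i)/d_i and (m_0, d_0) = (0, 1): a_0 = floor(sqrt(888)) = 29, since 29^2 = 841 <= 888 < 900 = 30^2.
Iterate m_{i+1} = d_i*a_i - m_i, d_{i+1} = (888 - m_{i+1}^2)/d_i, a_{i+1} = floor((a_0 + m_{i+1})/d_{i+1}):
  m_1 = 1*29 - 0 = 29, d_1 = (888 - 29^2)/1 = 47/1 = 47, a_1 = floor((29 + 29)/47) = 1.
  m_2 = 47*1 - 29 = 18, d_2 = (888 - 18^2)/47 = 564/47 = 12, a_2 = floor((29 + 18)/12) = 3.
  m_3 = 12*3 - 18 = 18, d_3 = (888 - 18^2)/12 = 564/12 = 47, a_3 = floor((29 + 18)/47) = 1.
  m_4 = 47*1 - 18 = 29, d_4 = (888 - 29^2)/47 = 47/47 = 1, a_4 = floor((29 + 29)/1) = 58.
  m_5 = 1*58 - 29 = 29, d_5 = (888 - 29^2)/1 = 47/1 = 47: (m_5, d_5) = (m_1, d_1) = (29, 47), so from here the quotients repeat a_1, ..., a_4; the period length is 4.
So sqrt(888) = [29; (1, 3, 1, 58)] with period length k = 4.
k is even, so the fundamental solution of x^2 - 888y^2 = 1 is (p_{k-1}, q_{k-1}) = (p_3, q_3); compute convergents through index 3.
Convergents (p_i = a_i*p_{i-1} + p_{i-2}, q_i = a_i*q_{i-1} + q_{i-2} with p_{-2}=0, p_{-1}=1, q_{-2}=1, q_{-1}=0):
  i=0: a_0=29, p_0 = 29*1 + 0 = 29, q_0 = 29*0 + 1 = 1.
  i=1: a_1=1, p_1 = 1*29 + 1 = 30, q_1 = 1*1 + 0 = 1.
  i=2: a_2=3, p_2 = 3*30 + 29 = 119, q_2 = 3*1 + 1 = 4.
  i=3: a_3=1, p_3 = 1*119 + 30 = 149, q_3 = 1*4 + 1 = 5.
Check: 149^2 - 888*5^2 = 22201 - 22200 = 1, so (x, y) = (149, 5) solves the equation, and by the theorem it is the least positive solution.

(x, y) = (149, 5)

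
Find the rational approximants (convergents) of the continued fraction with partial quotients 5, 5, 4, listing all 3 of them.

5/1, 26/5, 109/21

Using the convergent recurrence p_i = a_i*p_{i-1} + p_{i-2}, q_i = a_i*q_{i-1} + q_{i-2} with p_{-2}=0, p_{-1}=1, q_{-2}=1, q_{-1}=0:
  i=0: a_0=5, p_0 = 5*1 + 0 = 5, q_0 = 5*0 + 1 = 1.
  i=1: a_1=5, p_1 = 5*5 + 1 = 26, q_1 = 5*1 + 0 = 5.
  i=2: a_2=4, p_2 = 4*26 + 5 = 109, q_2 = 4*5 + 1 = 21.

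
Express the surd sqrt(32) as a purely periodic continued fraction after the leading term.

[5; (1, 1, 1, 10)]

Write x_i = (sqrt(32) + m_i)/d_i with (m_0, d_0) = (0, 1). a_0 = floor(sqrt(32)) = 5, since 5^2 = 25 <= 32 < 36 = 6^2.
Iterate m_{i+1} = d_i*a_i - m_i, d_{i+1} = (32 - m_{i+1}^2)/d_i, a_{i+1} = floor((a_0 + m_{i+1})/d_{i+1}):
  m_1 = 1*5 - 0 = 5, d_1 = (32 - 5^2)/1 = 7/1 = 7, a_1 = floor((5 + 5)/7) = 1.
  m_2 = 7*1 - 5 = 2, d_2 = (32 - 2^2)/7 = 28/7 = 4, a_2 = floor((5 + 2)/4) = 1.
  m_3 = 4*1 - 2 = 2, d_3 = (32 - 2^2)/4 = 28/4 = 7, a_3 = floor((5 + 2)/7) = 1.
  m_4 = 7*1 - 2 = 5, d_4 = (32 - 5^2)/7 = 7/7 = 1, a_4 = floor((5 + 5)/1) = 10.
  m_5 = 1*10 - 5 = 5, d_5 = (32 - 5^2)/1 = 7/1 = 7: (m_5, d_5) = (m_1, d_1) = (5, 7), so from here the quotients repeat a_1, ..., a_4; the period length is 4.
Hence the expansion of sqrt(32) is a_0 = 5 followed by the repeating block 1, 1, 1, 10 (period 4).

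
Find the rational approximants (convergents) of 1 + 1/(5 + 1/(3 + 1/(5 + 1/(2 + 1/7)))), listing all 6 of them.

Using the convergent recurrence p_i = a_i*p_{i-1} + p_{i-2}, q_i = a_i*q_{i-1} + q_{i-2} with p_{-2}=0, p_{-1}=1, q_{-2}=1, q_{-1}=0:
  i=0: a_0=1, p_0 = 1*1 + 0 = 1, q_0 = 1*0 + 1 = 1.
  i=1: a_1=5, p_1 = 5*1 + 1 = 6, q_1 = 5*1 + 0 = 5.
  i=2: a_2=3, p_2 = 3*6 + 1 = 19, q_2 = 3*5 + 1 = 16.
  i=3: a_3=5, p_3 = 5*19 + 6 = 101, q_3 = 5*16 + 5 = 85.
  i=4: a_4=2, p_4 = 2*101 + 19 = 221, q_4 = 2*85 + 16 = 186.
  i=5: a_5=7, p_5 = 7*221 + 101 = 1648, q_5 = 7*186 + 85 = 1387.

1/1, 6/5, 19/16, 101/85, 221/186, 1648/1387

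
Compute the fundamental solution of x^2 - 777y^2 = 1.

(x, y) = (223, 8)

First expand sqrt(777) as a continued fraction. With x_i = (sqrt(777) + m_i)/d_i and (m_0, d_0) = (0, 1): a_0 = floor(sqrt(777)) = 27, since 27^2 = 729 <= 777 < 784 = 28^2.
Iterate m_{i+1} = d_i*a_i - m_i, d_{i+1} = (777 - m_{i+1}^2)/d_i, a_{i+1} = floor((a_0 + m_{i+1})/d_{i+1}):
  m_1 = 1*27 - 0 = 27, d_1 = (777 - 27^2)/1 = 48/1 = 48, a_1 = floor((27 + 27)/48) = 1.
  m_2 = 48*1 - 27 = 21, d_2 = (777 - 21^2)/48 = 336/48 = 7, a_2 = floor((27 + 21)/7) = 6.
  m_3 = 7*6 - 21 = 21, d_3 = (777 - 21^2)/7 = 336/7 = 48, a_3 = floor((27 + 21)/48) = 1.
  m_4 = 48*1 - 21 = 27, d_4 = (777 - 27^2)/48 = 48/48 = 1, a_4 = floor((27 + 27)/1) = 54.
  m_5 = 1*54 - 27 = 27, d_5 = (777 - 27^2)/1 = 48/1 = 48: (m_5, d_5) = (m_1, d_1) = (27, 48), so from here the quotients repeat a_1, ..., a_4; the period length is 4.
So sqrt(777) = [27; (1, 6, 1, 54)] with period length k = 4.
k is even, so the fundamental solution of x^2 - 777y^2 = 1 is (p_{k-1}, q_{k-1}) = (p_3, q_3); compute convergents through index 3.
Convergents (p_i = a_i*p_{i-1} + p_{i-2}, q_i = a_i*q_{i-1} + q_{i-2} with p_{-2}=0, p_{-1}=1, q_{-2}=1, q_{-1}=0):
  i=0: a_0=27, p_0 = 27*1 + 0 = 27, q_0 = 27*0 + 1 = 1.
  i=1: a_1=1, p_1 = 1*27 + 1 = 28, q_1 = 1*1 + 0 = 1.
  i=2: a_2=6, p_2 = 6*28 + 27 = 195, q_2 = 6*1 + 1 = 7.
  i=3: a_3=1, p_3 = 1*195 + 28 = 223, q_3 = 1*7 + 1 = 8.
Check: 223^2 - 777*8^2 = 49729 - 49728 = 1, so (x, y) = (223, 8) solves the equation, and by the theorem it is the least positive solution.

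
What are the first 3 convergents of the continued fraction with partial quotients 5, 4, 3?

Using the convergent recurrence p_i = a_i*p_{i-1} + p_{i-2}, q_i = a_i*q_{i-1} + q_{i-2} with p_{-2}=0, p_{-1}=1, q_{-2}=1, q_{-1}=0:
  i=0: a_0=5, p_0 = 5*1 + 0 = 5, q_0 = 5*0 + 1 = 1.
  i=1: a_1=4, p_1 = 4*5 + 1 = 21, q_1 = 4*1 + 0 = 4.
  i=2: a_2=3, p_2 = 3*21 + 5 = 68, q_2 = 3*4 + 1 = 13.

5/1, 21/4, 68/13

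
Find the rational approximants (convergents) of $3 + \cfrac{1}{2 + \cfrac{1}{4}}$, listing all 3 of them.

3/1, 7/2, 31/9

Using the convergent recurrence p_i = a_i*p_{i-1} + p_{i-2}, q_i = a_i*q_{i-1} + q_{i-2} with p_{-2}=0, p_{-1}=1, q_{-2}=1, q_{-1}=0:
  i=0: a_0=3, p_0 = 3*1 + 0 = 3, q_0 = 3*0 + 1 = 1.
  i=1: a_1=2, p_1 = 2*3 + 1 = 7, q_1 = 2*1 + 0 = 2.
  i=2: a_2=4, p_2 = 4*7 + 3 = 31, q_2 = 4*2 + 1 = 9.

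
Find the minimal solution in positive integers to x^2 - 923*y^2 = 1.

(x, y) = (638, 21)

First expand sqrt(923) as a continued fraction. With x_i = (sqrt(923) + m_i)/d_i and (m_0, d_0) = (0, 1): a_0 = floor(sqrt(923)) = 30, since 30^2 = 900 <= 923 < 961 = 31^2.
Iterate m_{i+1} = d_i*a_i - m_i, d_{i+1} = (923 - m_{i+1}^2)/d_i, a_{i+1} = floor((a_0 + m_{i+1})/d_{i+1}):
  m_1 = 1*30 - 0 = 30, d_1 = (923 - 30^2)/1 = 23/1 = 23, a_1 = floor((30 + 30)/23) = 2.
  m_2 = 23*2 - 30 = 16, d_2 = (923 - 16^2)/23 = 667/23 = 29, a_2 = floor((30 + 16)/29) = 1.
  m_3 = 29*1 - 16 = 13, d_3 = (923 - 13^2)/29 = 754/29 = 26, a_3 = floor((30 + 13)/26) = 1.
  m_4 = 26*1 - 13 = 13, d_4 = (923 - 13^2)/26 = 754/26 = 29, a_4 = floor((30 + 13)/29) = 1.
  m_5 = 29*1 - 13 = 16, d_5 = (923 - 16^2)/29 = 667/29 = 23, a_5 = floor((30 + 16)/23) = 2.
  m_6 = 23*2 - 16 = 30, d_6 = (923 - 30^2)/23 = 23/23 = 1, a_6 = floor((30 + 30)/1) = 60.
  m_7 = 1*60 - 30 = 30, d_7 = (923 - 30^2)/1 = 23/1 = 23: (m_7, d_7) = (m_1, d_1) = (30, 23), so from here the quotients repeat a_1, ..., a_6; the period length is 6.
So sqrt(923) = [30; (2, 1, 1, 1, 2, 60)] with period length k = 6.
k is even, so the fundamental solution of x^2 - 923y^2 = 1 is (p_{k-1}, q_{k-1}) = (p_5, q_5); compute convergents through index 5.
Convergents (p_i = a_i*p_{i-1} + p_{i-2}, q_i = a_i*q_{i-1} + q_{i-2} with p_{-2}=0, p_{-1}=1, q_{-2}=1, q_{-1}=0):
  i=0: a_0=30, p_0 = 30*1 + 0 = 30, q_0 = 30*0 + 1 = 1.
  i=1: a_1=2, p_1 = 2*30 + 1 = 61, q_1 = 2*1 + 0 = 2.
  i=2: a_2=1, p_2 = 1*61 + 30 = 91, q_2 = 1*2 + 1 = 3.
  i=3: a_3=1, p_3 = 1*91 + 61 = 152, q_3 = 1*3 + 2 = 5.
  i=4: a_4=1, p_4 = 1*152 + 91 = 243, q_4 = 1*5 + 3 = 8.
  i=5: a_5=2, p_5 = 2*243 + 152 = 638, q_5 = 2*8 + 5 = 21.
Check: 638^2 - 923*21^2 = 407044 - 407043 = 1, so (x, y) = (638, 21) solves the equation, and by the theorem it is the least positive solution.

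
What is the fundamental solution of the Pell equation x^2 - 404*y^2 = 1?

First expand sqrt(404) as a continued fraction. With x_i = (sqrt(404) + m_i)/d_i and (m_0, d_0) = (0, 1): a_0 = floor(sqrt(404)) = 20, since 20^2 = 400 <= 404 < 441 = 21^2.
Iterate m_{i+1} = d_i*a_i - m_i, d_{i+1} = (404 - m_{i+1}^2)/d_i, a_{i+1} = floor((a_0 + m_{i+1})/d_{i+1}):
  m_1 = 1*20 - 0 = 20, d_1 = (404 - 20^2)/1 = 4/1 = 4, a_1 = floor((20 + 20)/4) = 10.
  m_2 = 4*10 - 20 = 20, d_2 = (404 - 20^2)/4 = 4/4 = 1, a_2 = floor((20 + 20)/1) = 40.
  m_3 = 1*40 - 20 = 20, d_3 = (404 - 20^2)/1 = 4/1 = 4: (m_3, d_3) = (m_1, d_1) = (20, 4), so from here the quotients repeat a_1, a_2; the period length is 2.
So sqrt(404) = [20; (10, 40)] with period length k = 2.
k is even, so the fundamental solution of x^2 - 404y^2 = 1 is (p_{k-1}, q_{k-1}) = (p_1, q_1); compute convergents through index 1.
Convergents (p_i = a_i*p_{i-1} + p_{i-2}, q_i = a_i*q_{i-1} + q_{i-2} with p_{-2}=0, p_{-1}=1, q_{-2}=1, q_{-1}=0):
  i=0: a_0=20, p_0 = 20*1 + 0 = 20, q_0 = 20*0 + 1 = 1.
  i=1: a_1=10, p_1 = 10*20 + 1 = 201, q_1 = 10*1 + 0 = 10.
Check: 201^2 - 404*10^2 = 40401 - 40400 = 1, so (x, y) = (201, 10) solves the equation, and by the theorem it is the least positive solution.

(x, y) = (201, 10)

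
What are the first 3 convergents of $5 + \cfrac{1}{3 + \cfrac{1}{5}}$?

5/1, 16/3, 85/16

Using the convergent recurrence p_i = a_i*p_{i-1} + p_{i-2}, q_i = a_i*q_{i-1} + q_{i-2} with p_{-2}=0, p_{-1}=1, q_{-2}=1, q_{-1}=0:
  i=0: a_0=5, p_0 = 5*1 + 0 = 5, q_0 = 5*0 + 1 = 1.
  i=1: a_1=3, p_1 = 3*5 + 1 = 16, q_1 = 3*1 + 0 = 3.
  i=2: a_2=5, p_2 = 5*16 + 5 = 85, q_2 = 5*3 + 1 = 16.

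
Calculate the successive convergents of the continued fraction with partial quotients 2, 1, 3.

2/1, 3/1, 11/4

Using the convergent recurrence p_i = a_i*p_{i-1} + p_{i-2}, q_i = a_i*q_{i-1} + q_{i-2} with p_{-2}=0, p_{-1}=1, q_{-2}=1, q_{-1}=0:
  i=0: a_0=2, p_0 = 2*1 + 0 = 2, q_0 = 2*0 + 1 = 1.
  i=1: a_1=1, p_1 = 1*2 + 1 = 3, q_1 = 1*1 + 0 = 1.
  i=2: a_2=3, p_2 = 3*3 + 2 = 11, q_2 = 3*1 + 1 = 4.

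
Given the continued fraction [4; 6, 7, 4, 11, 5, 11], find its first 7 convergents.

4/1, 25/6, 179/43, 741/178, 8330/2001, 42391/10183, 474631/114014

Using the convergent recurrence p_i = a_i*p_{i-1} + p_{i-2}, q_i = a_i*q_{i-1} + q_{i-2} with p_{-2}=0, p_{-1}=1, q_{-2}=1, q_{-1}=0:
  i=0: a_0=4, p_0 = 4*1 + 0 = 4, q_0 = 4*0 + 1 = 1.
  i=1: a_1=6, p_1 = 6*4 + 1 = 25, q_1 = 6*1 + 0 = 6.
  i=2: a_2=7, p_2 = 7*25 + 4 = 179, q_2 = 7*6 + 1 = 43.
  i=3: a_3=4, p_3 = 4*179 + 25 = 741, q_3 = 4*43 + 6 = 178.
  i=4: a_4=11, p_4 = 11*741 + 179 = 8330, q_4 = 11*178 + 43 = 2001.
  i=5: a_5=5, p_5 = 5*8330 + 741 = 42391, q_5 = 5*2001 + 178 = 10183.
  i=6: a_6=11, p_6 = 11*42391 + 8330 = 474631, q_6 = 11*10183 + 2001 = 114014.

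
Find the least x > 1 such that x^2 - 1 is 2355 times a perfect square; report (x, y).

First expand sqrt(2355) as a continued fraction. With x_i = (sqrt(2355) + m_i)/d_i and (m_0, d_0) = (0, 1): a_0 = floor(sqrt(2355)) = 48, since 48^2 = 2304 <= 2355 < 2401 = 49^2.
Iterate m_{i+1} = d_i*a_i - m_i, d_{i+1} = (2355 - m_{i+1}^2)/d_i, a_{i+1} = floor((a_0 + m_{i+1})/d_{i+1}):
  m_1 = 1*48 - 0 = 48, d_1 = (2355 - 48^2)/1 = 51/1 = 51, a_1 = floor((48 + 48)/51) = 1.
  m_2 = 51*1 - 48 = 3, d_2 = (2355 - 3^2)/51 = 2346/51 = 46, a_2 = floor((48 + 3)/46) = 1.
  m_3 = 46*1 - 3 = 43, d_3 = (2355 - 43^2)/46 = 506/46 = 11, a_3 = floor((48 + 43)/11) = 8.
  m_4 = 11*8 - 43 = 45, d_4 = (2355 - 45^2)/11 = 330/11 = 30, a_4 = floor((48 + 45)/30) = 3.
  m_5 = 30*3 - 45 = 45, d_5 = (2355 - 45^2)/30 = 330/30 = 11, a_5 = floor((48 + 45)/11) = 8.
  m_6 = 11*8 - 45 = 43, d_6 = (2355 - 43^2)/11 = 506/11 = 46, a_6 = floor((48 + 43)/46) = 1.
  m_7 = 46*1 - 43 = 3, d_7 = (2355 - 3^2)/46 = 2346/46 = 51, a_7 = floor((48 + 3)/51) = 1.
  m_8 = 51*1 - 3 = 48, d_8 = (2355 - 48^2)/51 = 51/51 = 1, a_8 = floor((48 + 48)/1) = 96.
  m_9 = 1*96 - 48 = 48, d_9 = (2355 - 48^2)/1 = 51/1 = 51: (m_9, d_9) = (m_1, d_1) = (48, 51), so from here the quotients repeat a_1, ..., a_8; the period length is 8.
So sqrt(2355) = [48; (1, 1, 8, 3, 8, 1, 1, 96)] with period length k = 8.
k is even, so the fundamental solution of x^2 - 2355y^2 = 1 is (p_{k-1}, q_{k-1}) = (p_7, q_7); compute convergents through index 7.
Convergents (p_i = a_i*p_{i-1} + p_{i-2}, q_i = a_i*q_{i-1} + q_{i-2} with p_{-2}=0, p_{-1}=1, q_{-2}=1, q_{-1}=0):
  i=0: a_0=48, p_0 = 48*1 + 0 = 48, q_0 = 48*0 + 1 = 1.
  i=1: a_1=1, p_1 = 1*48 + 1 = 49, q_1 = 1*1 + 0 = 1.
  i=2: a_2=1, p_2 = 1*49 + 48 = 97, q_2 = 1*1 + 1 = 2.
  i=3: a_3=8, p_3 = 8*97 + 49 = 825, q_3 = 8*2 + 1 = 17.
  i=4: a_4=3, p_4 = 3*825 + 97 = 2572, q_4 = 3*17 + 2 = 53.
  i=5: a_5=8, p_5 = 8*2572 + 825 = 21401, q_5 = 8*53 + 17 = 441.
  i=6: a_6=1, p_6 = 1*21401 + 2572 = 23973, q_6 = 1*441 + 53 = 494.
  i=7: a_7=1, p_7 = 1*23973 + 21401 = 45374, q_7 = 1*494 + 441 = 935.
Check: 45374^2 - 2355*935^2 = 2058799876 - 2058799875 = 1, so (x, y) = (45374, 935) solves the equation, and by the theorem it is the least positive solution.

(x, y) = (45374, 935)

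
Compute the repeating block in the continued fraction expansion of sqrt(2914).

Write x_i = (sqrt(2914) + m_i)/d_i with (m_0, d_0) = (0, 1). a_0 = floor(sqrt(2914)) = 53, since 53^2 = 2809 <= 2914 < 2916 = 54^2.
Iterate m_{i+1} = d_i*a_i - m_i, d_{i+1} = (2914 - m_{i+1}^2)/d_i, a_{i+1} = floor((a_0 + m_{i+1})/d_{i+1}):
  m_1 = 1*53 - 0 = 53, d_1 = (2914 - 53^2)/1 = 105/1 = 105, a_1 = floor((53 + 53)/105) = 1.
  m_2 = 105*1 - 53 = 52, d_2 = (2914 - 52^2)/105 = 210/105 = 2, a_2 = floor((53 + 52)/2) = 52.
  m_3 = 2*52 - 52 = 52, d_3 = (2914 - 52^2)/2 = 210/2 = 105, a_3 = floor((53 + 52)/105) = 1.
  m_4 = 105*1 - 52 = 53, d_4 = (2914 - 53^2)/105 = 105/105 = 1, a_4 = floor((53 + 53)/1) = 106.
  m_5 = 1*106 - 53 = 53, d_5 = (2914 - 53^2)/1 = 105/1 = 105: (m_5, d_5) = (m_1, d_1) = (53, 105), so from here the quotients repeat a_1, ..., a_4; the period length is 4.
Hence the expansion of sqrt(2914) is a_0 = 53 followed by the repeating block 1, 52, 1, 106 (period 4).

[53; (1, 52, 1, 106)]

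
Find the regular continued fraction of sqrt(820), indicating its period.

Write x_i = (sqrt(820) + m_i)/d_i with (m_0, d_0) = (0, 1). a_0 = floor(sqrt(820)) = 28, since 28^2 = 784 <= 820 < 841 = 29^2.
Iterate m_{i+1} = d_i*a_i - m_i, d_{i+1} = (820 - m_{i+1}^2)/d_i, a_{i+1} = floor((a_0 + m_{i+1})/d_{i+1}):
  m_1 = 1*28 - 0 = 28, d_1 = (820 - 28^2)/1 = 36/1 = 36, a_1 = floor((28 + 28)/36) = 1.
  m_2 = 36*1 - 28 = 8, d_2 = (820 - 8^2)/36 = 756/36 = 21, a_2 = floor((28 + 8)/21) = 1.
  m_3 = 21*1 - 8 = 13, d_3 = (820 - 13^2)/21 = 651/21 = 31, a_3 = floor((28 + 13)/31) = 1.
  m_4 = 31*1 - 13 = 18, d_4 = (820 - 18^2)/31 = 496/31 = 16, a_4 = floor((28 + 18)/16) = 2.
  m_5 = 16*2 - 18 = 14, d_5 = (820 - 14^2)/16 = 624/16 = 39, a_5 = floor((28 + 14)/39) = 1.
  m_6 = 39*1 - 14 = 25, d_6 = (820 - 25^2)/39 = 195/39 = 5, a_6 = floor((28 + 25)/5) = 10.
  m_7 = 5*10 - 25 = 25, d_7 = (820 - 25^2)/5 = 195/5 = 39, a_7 = floor((28 + 25)/39) = 1.
  m_8 = 39*1 - 25 = 14, d_8 = (820 - 14^2)/39 = 624/39 = 16, a_8 = floor((28 + 14)/16) = 2.
  m_9 = 16*2 - 14 = 18, d_9 = (820 - 18^2)/16 = 496/16 = 31, a_9 = floor((28 + 18)/31) = 1.
  m_10 = 31*1 - 18 = 13, d_10 = (820 - 13^2)/31 = 651/31 = 21, a_10 = floor((28 + 13)/21) = 1.
  m_11 = 21*1 - 13 = 8, d_11 = (820 - 8^2)/21 = 756/21 = 36, a_11 = floor((28 + 8)/36) = 1.
  m_12 = 36*1 - 8 = 28, d_12 = (820 - 28^2)/36 = 36/36 = 1, a_12 = floor((28 + 28)/1) = 56.
  m_13 = 1*56 - 28 = 28, d_13 = (820 - 28^2)/1 = 36/1 = 36: (m_13, d_13) = (m_1, d_1) = (28, 36), so from here the quotients repeat a_1, ..., a_12; the period length is 12.
Hence the expansion of sqrt(820) is a_0 = 28 followed by the repeating block 1, 1, 1, 2, 1, 10, 1, 2, 1, 1, 1, 56 (period 12).

[28; (1, 1, 1, 2, 1, 10, 1, 2, 1, 1, 1, 56)]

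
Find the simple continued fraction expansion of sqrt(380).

Write x_i = (sqrt(380) + m_i)/d_i with (m_0, d_0) = (0, 1). a_0 = floor(sqrt(380)) = 19, since 19^2 = 361 <= 380 < 400 = 20^2.
Iterate m_{i+1} = d_i*a_i - m_i, d_{i+1} = (380 - m_{i+1}^2)/d_i, a_{i+1} = floor((a_0 + m_{i+1})/d_{i+1}):
  m_1 = 1*19 - 0 = 19, d_1 = (380 - 19^2)/1 = 19/1 = 19, a_1 = floor((19 + 19)/19) = 2.
  m_2 = 19*2 - 19 = 19, d_2 = (380 - 19^2)/19 = 19/19 = 1, a_2 = floor((19 + 19)/1) = 38.
  m_3 = 1*38 - 19 = 19, d_3 = (380 - 19^2)/1 = 19/1 = 19: (m_3, d_3) = (m_1, d_1) = (19, 19), so from here the quotients repeat a_1, a_2; the period length is 2.
Hence the expansion of sqrt(380) is a_0 = 19 followed by the repeating block 2, 38 (period 2).

[19; (2, 38)]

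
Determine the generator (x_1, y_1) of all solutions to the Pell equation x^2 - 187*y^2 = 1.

First expand sqrt(187) as a continued fraction. With x_i = (sqrt(187) + m_i)/d_i and (m_0, d_0) = (0, 1): a_0 = floor(sqrt(187)) = 13, since 13^2 = 169 <= 187 < 196 = 14^2.
Iterate m_{i+1} = d_i*a_i - m_i, d_{i+1} = (187 - m_{i+1}^2)/d_i, a_{i+1} = floor((a_0 + m_{i+1})/d_{i+1}):
  m_1 = 1*13 - 0 = 13, d_1 = (187 - 13^2)/1 = 18/1 = 18, a_1 = floor((13 + 13)/18) = 1.
  m_2 = 18*1 - 13 = 5, d_2 = (187 - 5^2)/18 = 162/18 = 9, a_2 = floor((13 + 5)/9) = 2.
  m_3 = 9*2 - 5 = 13, d_3 = (187 - 13^2)/9 = 18/9 = 2, a_3 = floor((13 + 13)/2) = 13.
  m_4 = 2*13 - 13 = 13, d_4 = (187 - 13^2)/2 = 18/2 = 9, a_4 = floor((13 + 13)/9) = 2.
  m_5 = 9*2 - 13 = 5, d_5 = (187 - 5^2)/9 = 162/9 = 18, a_5 = floor((13 + 5)/18) = 1.
  m_6 = 18*1 - 5 = 13, d_6 = (187 - 13^2)/18 = 18/18 = 1, a_6 = floor((13 + 13)/1) = 26.
  m_7 = 1*26 - 13 = 13, d_7 = (187 - 13^2)/1 = 18/1 = 18: (m_7, d_7) = (m_1, d_1) = (13, 18), so from here the quotients repeat a_1, ..., a_6; the period length is 6.
So sqrt(187) = [13; (1, 2, 13, 2, 1, 26)] with period length k = 6.
k is even, so the fundamental solution of x^2 - 187y^2 = 1 is (p_{k-1}, q_{k-1}) = (p_5, q_5); compute convergents through index 5.
Convergents (p_i = a_i*p_{i-1} + p_{i-2}, q_i = a_i*q_{i-1} + q_{i-2} with p_{-2}=0, p_{-1}=1, q_{-2}=1, q_{-1}=0):
  i=0: a_0=13, p_0 = 13*1 + 0 = 13, q_0 = 13*0 + 1 = 1.
  i=1: a_1=1, p_1 = 1*13 + 1 = 14, q_1 = 1*1 + 0 = 1.
  i=2: a_2=2, p_2 = 2*14 + 13 = 41, q_2 = 2*1 + 1 = 3.
  i=3: a_3=13, p_3 = 13*41 + 14 = 547, q_3 = 13*3 + 1 = 40.
  i=4: a_4=2, p_4 = 2*547 + 41 = 1135, q_4 = 2*40 + 3 = 83.
  i=5: a_5=1, p_5 = 1*1135 + 547 = 1682, q_5 = 1*83 + 40 = 123.
Check: 1682^2 - 187*123^2 = 2829124 - 2829123 = 1, so (x, y) = (1682, 123) solves the equation, and by the theorem it is the least positive solution.

(x, y) = (1682, 123)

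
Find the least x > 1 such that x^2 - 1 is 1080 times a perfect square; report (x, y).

First expand sqrt(1080) as a continued fraction. With x_i = (sqrt(1080) + m_i)/d_i and (m_0, d_0) = (0, 1): a_0 = floor(sqrt(1080)) = 32, since 32^2 = 1024 <= 1080 < 1089 = 33^2.
Iterate m_{i+1} = d_i*a_i - m_i, d_{i+1} = (1080 - m_{i+1}^2)/d_i, a_{i+1} = floor((a_0 + m_{i+1})/d_{i+1}):
  m_1 = 1*32 - 0 = 32, d_1 = (1080 - 32^2)/1 = 56/1 = 56, a_1 = floor((32 + 32)/56) = 1.
  m_2 = 56*1 - 32 = 24, d_2 = (1080 - 24^2)/56 = 504/56 = 9, a_2 = floor((32 + 24)/9) = 6.
  m_3 = 9*6 - 24 = 30, d_3 = (1080 - 30^2)/9 = 180/9 = 20, a_3 = floor((32 + 30)/20) = 3.
  m_4 = 20*3 - 30 = 30, d_4 = (1080 - 30^2)/20 = 180/20 = 9, a_4 = floor((32 + 30)/9) = 6.
  m_5 = 9*6 - 30 = 24, d_5 = (1080 - 24^2)/9 = 504/9 = 56, a_5 = floor((32 + 24)/56) = 1.
  m_6 = 56*1 - 24 = 32, d_6 = (1080 - 32^2)/56 = 56/56 = 1, a_6 = floor((32 + 32)/1) = 64.
  m_7 = 1*64 - 32 = 32, d_7 = (1080 - 32^2)/1 = 56/1 = 56: (m_7, d_7) = (m_1, d_1) = (32, 56), so from here the quotients repeat a_1, ..., a_6; the period length is 6.
So sqrt(1080) = [32; (1, 6, 3, 6, 1, 64)] with period length k = 6.
k is even, so the fundamental solution of x^2 - 1080y^2 = 1 is (p_{k-1}, q_{k-1}) = (p_5, q_5); compute convergents through index 5.
Convergents (p_i = a_i*p_{i-1} + p_{i-2}, q_i = a_i*q_{i-1} + q_{i-2} with p_{-2}=0, p_{-1}=1, q_{-2}=1, q_{-1}=0):
  i=0: a_0=32, p_0 = 32*1 + 0 = 32, q_0 = 32*0 + 1 = 1.
  i=1: a_1=1, p_1 = 1*32 + 1 = 33, q_1 = 1*1 + 0 = 1.
  i=2: a_2=6, p_2 = 6*33 + 32 = 230, q_2 = 6*1 + 1 = 7.
  i=3: a_3=3, p_3 = 3*230 + 33 = 723, q_3 = 3*7 + 1 = 22.
  i=4: a_4=6, p_4 = 6*723 + 230 = 4568, q_4 = 6*22 + 7 = 139.
  i=5: a_5=1, p_5 = 1*4568 + 723 = 5291, q_5 = 1*139 + 22 = 161.
Check: 5291^2 - 1080*161^2 = 27994681 - 27994680 = 1, so (x, y) = (5291, 161) solves the equation, and by the theorem it is the least positive solution.

(x, y) = (5291, 161)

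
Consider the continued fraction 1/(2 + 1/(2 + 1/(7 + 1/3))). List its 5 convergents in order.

Using the convergent recurrence p_i = a_i*p_{i-1} + p_{i-2}, q_i = a_i*q_{i-1} + q_{i-2} with p_{-2}=0, p_{-1}=1, q_{-2}=1, q_{-1}=0:
  i=0: a_0=0, p_0 = 0*1 + 0 = 0, q_0 = 0*0 + 1 = 1.
  i=1: a_1=2, p_1 = 2*0 + 1 = 1, q_1 = 2*1 + 0 = 2.
  i=2: a_2=2, p_2 = 2*1 + 0 = 2, q_2 = 2*2 + 1 = 5.
  i=3: a_3=7, p_3 = 7*2 + 1 = 15, q_3 = 7*5 + 2 = 37.
  i=4: a_4=3, p_4 = 3*15 + 2 = 47, q_4 = 3*37 + 5 = 116.

0/1, 1/2, 2/5, 15/37, 47/116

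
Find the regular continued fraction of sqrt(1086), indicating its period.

[32; (1, 20, 1, 64)]

Write x_i = (sqrt(1086) + m_i)/d_i with (m_0, d_0) = (0, 1). a_0 = floor(sqrt(1086)) = 32, since 32^2 = 1024 <= 1086 < 1089 = 33^2.
Iterate m_{i+1} = d_i*a_i - m_i, d_{i+1} = (1086 - m_{i+1}^2)/d_i, a_{i+1} = floor((a_0 + m_{i+1})/d_{i+1}):
  m_1 = 1*32 - 0 = 32, d_1 = (1086 - 32^2)/1 = 62/1 = 62, a_1 = floor((32 + 32)/62) = 1.
  m_2 = 62*1 - 32 = 30, d_2 = (1086 - 30^2)/62 = 186/62 = 3, a_2 = floor((32 + 30)/3) = 20.
  m_3 = 3*20 - 30 = 30, d_3 = (1086 - 30^2)/3 = 186/3 = 62, a_3 = floor((32 + 30)/62) = 1.
  m_4 = 62*1 - 30 = 32, d_4 = (1086 - 32^2)/62 = 62/62 = 1, a_4 = floor((32 + 32)/1) = 64.
  m_5 = 1*64 - 32 = 32, d_5 = (1086 - 32^2)/1 = 62/1 = 62: (m_5, d_5) = (m_1, d_1) = (32, 62), so from here the quotients repeat a_1, ..., a_4; the period length is 4.
Hence the expansion of sqrt(1086) is a_0 = 32 followed by the repeating block 1, 20, 1, 64 (period 4).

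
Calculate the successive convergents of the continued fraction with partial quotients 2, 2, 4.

2/1, 5/2, 22/9

Using the convergent recurrence p_i = a_i*p_{i-1} + p_{i-2}, q_i = a_i*q_{i-1} + q_{i-2} with p_{-2}=0, p_{-1}=1, q_{-2}=1, q_{-1}=0:
  i=0: a_0=2, p_0 = 2*1 + 0 = 2, q_0 = 2*0 + 1 = 1.
  i=1: a_1=2, p_1 = 2*2 + 1 = 5, q_1 = 2*1 + 0 = 2.
  i=2: a_2=4, p_2 = 4*5 + 2 = 22, q_2 = 4*2 + 1 = 9.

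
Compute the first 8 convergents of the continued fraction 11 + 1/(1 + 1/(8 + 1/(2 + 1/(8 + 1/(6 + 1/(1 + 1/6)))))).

Using the convergent recurrence p_i = a_i*p_{i-1} + p_{i-2}, q_i = a_i*q_{i-1} + q_{i-2} with p_{-2}=0, p_{-1}=1, q_{-2}=1, q_{-1}=0:
  i=0: a_0=11, p_0 = 11*1 + 0 = 11, q_0 = 11*0 + 1 = 1.
  i=1: a_1=1, p_1 = 1*11 + 1 = 12, q_1 = 1*1 + 0 = 1.
  i=2: a_2=8, p_2 = 8*12 + 11 = 107, q_2 = 8*1 + 1 = 9.
  i=3: a_3=2, p_3 = 2*107 + 12 = 226, q_3 = 2*9 + 1 = 19.
  i=4: a_4=8, p_4 = 8*226 + 107 = 1915, q_4 = 8*19 + 9 = 161.
  i=5: a_5=6, p_5 = 6*1915 + 226 = 11716, q_5 = 6*161 + 19 = 985.
  i=6: a_6=1, p_6 = 1*11716 + 1915 = 13631, q_6 = 1*985 + 161 = 1146.
  i=7: a_7=6, p_7 = 6*13631 + 11716 = 93502, q_7 = 6*1146 + 985 = 7861.

11/1, 12/1, 107/9, 226/19, 1915/161, 11716/985, 13631/1146, 93502/7861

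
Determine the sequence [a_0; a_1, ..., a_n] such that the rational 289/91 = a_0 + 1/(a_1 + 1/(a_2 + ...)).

[3; 5, 1, 2, 5]

Run the Euclidean algorithm on 289 and 91; the successive quotients are the partial quotients a_0, a_1, ... (each step inverts the fractional part left over by the previous one):
  289 = 3*91 + 16, so a_0 = 3.
  91 = 5*16 + 11, so a_1 = 5.
  16 = 1*11 + 5, so a_2 = 1.
  11 = 2*5 + 1, so a_3 = 2.
  5 = 5*1 + 0, so a_4 = 5.
The remainder reaches 0 after 5 divisions, so the expansion has 5 partial quotients, read off in order.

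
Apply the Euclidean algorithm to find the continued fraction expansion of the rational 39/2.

Run the Euclidean algorithm on 39 and 2; the successive quotients are the partial quotients a_0, a_1, ... (each step inverts the fractional part left over by the previous one):
  39 = 19*2 + 1, so a_0 = 19.
  2 = 2*1 + 0, so a_1 = 2.
The remainder reaches 0 after 2 divisions, so the expansion has 2 partial quotients, read off in order.

[19; 2]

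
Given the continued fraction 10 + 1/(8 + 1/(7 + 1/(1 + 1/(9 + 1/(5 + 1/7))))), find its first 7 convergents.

10/1, 81/8, 577/57, 658/65, 6499/642, 33153/3275, 238570/23567

Using the convergent recurrence p_i = a_i*p_{i-1} + p_{i-2}, q_i = a_i*q_{i-1} + q_{i-2} with p_{-2}=0, p_{-1}=1, q_{-2}=1, q_{-1}=0:
  i=0: a_0=10, p_0 = 10*1 + 0 = 10, q_0 = 10*0 + 1 = 1.
  i=1: a_1=8, p_1 = 8*10 + 1 = 81, q_1 = 8*1 + 0 = 8.
  i=2: a_2=7, p_2 = 7*81 + 10 = 577, q_2 = 7*8 + 1 = 57.
  i=3: a_3=1, p_3 = 1*577 + 81 = 658, q_3 = 1*57 + 8 = 65.
  i=4: a_4=9, p_4 = 9*658 + 577 = 6499, q_4 = 9*65 + 57 = 642.
  i=5: a_5=5, p_5 = 5*6499 + 658 = 33153, q_5 = 5*642 + 65 = 3275.
  i=6: a_6=7, p_6 = 7*33153 + 6499 = 238570, q_6 = 7*3275 + 642 = 23567.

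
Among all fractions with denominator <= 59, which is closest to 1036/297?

Expand x = 1036/297 as a continued fraction with the Euclidean algorithm:
  1036 = 3*297 + 145, so a_0 = 3.
  297 = 2*145 + 7, so a_1 = 2.
  145 = 20*7 + 5, so a_2 = 20.
  7 = 1*5 + 2, so a_3 = 1.
  5 = 2*2 + 1, so a_4 = 2.
  2 = 2*1 + 0, so a_5 = 2.
so x = [3; 2, 20, 1, 2, 2].
Convergents (p_i = a_i*p_{i-1} + p_{i-2}, q_i = a_i*q_{i-1} + q_{i-2} with p_{-2}=0, p_{-1}=1, q_{-2}=1, q_{-1}=0), until the denominator exceeds 59:
  i=0: a_0=3, p_0 = 3*1 + 0 = 3, q_0 = 3*0 + 1 = 1.
  i=1: a_1=2, p_1 = 2*3 + 1 = 7, q_1 = 2*1 + 0 = 2.
  i=2: a_2=20, p_2 = 20*7 + 3 = 143, q_2 = 20*2 + 1 = 41.
  i=3: a_3=1, p_3 = 1*143 + 7 = 150, q_3 = 1*41 + 2 = 43.
  i=4: a_4=2, p_4 = 2*150 + 143 = 443, q_4 = 2*43 + 41 = 127.
q_4 = 127 > 59, so the last convergent with denominator <= 59 is p_3/q_3 = 150/43.
The closest fraction with denominator <= 59 is either p_3/q_3 or the intermediate fraction (k*p_3 + p_2)/(k*q_3 + q_2) with the largest k >= 1 whose denominator stays <= 59; these approach x as k grows, and every other convergent or intermediate fraction in range is farther away.
Largest k: floor((59 - q_2)/q_3) = floor((59 - 41)/43) = 0.
Since k = 0, no intermediate fraction beyond p_3/q_3 has denominator <= 59, so the convergent 150/43 is the closest (its error is |1036*43 - 150*297|/(297*43) = 2/12771).

150/43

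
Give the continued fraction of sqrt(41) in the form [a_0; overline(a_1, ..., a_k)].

[6; overline(2, 2, 12)]

Write x_i = (sqrt(41) + m_i)/d_i with (m_0, d_0) = (0, 1). a_0 = floor(sqrt(41)) = 6, since 6^2 = 36 <= 41 < 49 = 7^2.
Iterate m_{i+1} = d_i*a_i - m_i, d_{i+1} = (41 - m_{i+1}^2)/d_i, a_{i+1} = floor((a_0 + m_{i+1})/d_{i+1}):
  m_1 = 1*6 - 0 = 6, d_1 = (41 - 6^2)/1 = 5/1 = 5, a_1 = floor((6 + 6)/5) = 2.
  m_2 = 5*2 - 6 = 4, d_2 = (41 - 4^2)/5 = 25/5 = 5, a_2 = floor((6 + 4)/5) = 2.
  m_3 = 5*2 - 4 = 6, d_3 = (41 - 6^2)/5 = 5/5 = 1, a_3 = floor((6 + 6)/1) = 12.
  m_4 = 1*12 - 6 = 6, d_4 = (41 - 6^2)/1 = 5/1 = 5: (m_4, d_4) = (m_1, d_1) = (6, 5), so from here the quotients repeat a_1, ..., a_3; the period length is 3.
Hence the expansion of sqrt(41) is a_0 = 6 followed by the repeating block 2, 2, 12 (period 3).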